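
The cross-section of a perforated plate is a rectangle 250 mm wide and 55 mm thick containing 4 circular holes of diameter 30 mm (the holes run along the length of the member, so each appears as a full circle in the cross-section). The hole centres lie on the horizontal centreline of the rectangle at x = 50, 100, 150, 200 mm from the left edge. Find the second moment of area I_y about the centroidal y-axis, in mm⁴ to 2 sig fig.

I_y ≈ 6.3 × 10⁷ mm⁴

Decompose the section into non-overlapping parts with the origin at the bottom-left of its bounding rectangle.
Plate: 250 × 55, A = 13 750 mm², x = 125 mm, Ī = 71 614 583 mm⁴.
Hole 1 (subtracted): ⌀30, A = 706.9 mm², x = 50 mm, Ī = 39 761 mm⁴.
Hole 2 (subtracted): ⌀30, A = 706.9 mm², x = 100 mm, Ī = 39 761 mm⁴.
Hole 3 (subtracted): ⌀30, A = 706.9 mm², x = 150 mm, Ī = 39 761 mm⁴.
Hole 4 (subtracted): ⌀30, A = 706.9 mm², x = 200 mm, Ī = 39 761 mm⁴.
By symmetry the centroid is at mid-width, x̄ = 125 mm.
Transfer each piece to the centroidal y-axis using Ī + A·d² with d = x − 125:
  plate: d = 0 mm → contributes +71 614 583 mm⁴
  hole 1: d = -75 mm → contributes −4 015 839 mm⁴
  hole 2: d = -25 mm → contributes −481 547 mm⁴
  hole 3: d = 25 mm → contributes −481 547 mm⁴
  hole 4: d = 75 mm → contributes −4 015 839 mm⁴
Total I = 62 619 811 mm⁴.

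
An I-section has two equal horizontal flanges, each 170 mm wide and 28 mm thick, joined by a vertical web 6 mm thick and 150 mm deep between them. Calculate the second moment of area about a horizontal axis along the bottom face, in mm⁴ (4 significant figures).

Treat the section as a set of non-overlapping primitives; coordinates are from the bounding-box lower-left.
Bottom flange: 170 × 28, A = 4 760 mm², y = 14 mm, Ī = 310 987 mm⁴.
Web: 6 × 150, A = 900 mm², y = 103 mm, Ī = 1 687 500 mm⁴.
Top flange: 170 × 28, A = 4 760 mm², y = 192 mm, Ī = 310 987 mm⁴.
Transfer each piece to the bottom edge using Ī + A·d² with d = y − 0:
  bottom flange: d = 14 mm → contributes +1 243 947 mm⁴
  web: d = 103 mm → contributes +11 235 600 mm⁴
  top flange: d = 192 mm → contributes +175 783 627 mm⁴
Total I = 188 263 173 mm⁴.

I_base ≈ 1.883 × 10⁸ mm⁴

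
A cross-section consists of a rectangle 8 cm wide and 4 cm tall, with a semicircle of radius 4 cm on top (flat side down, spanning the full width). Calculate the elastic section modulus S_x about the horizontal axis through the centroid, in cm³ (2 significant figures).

S_x ≈ 60 cm³

Treat the section as a set of non-overlapping primitives; coordinates are from the bounding-box lower-left.
Rectangular body: 8 × 4, A = 32 cm², y = 2 cm, Ī = 42.67 cm⁴.
Semicircular cap: semicircle r = 4, A = 25.13 cm², y = 5.698 cm, Ī = 28.1 cm⁴.
Centroid: ȳ = ΣA·y / ΣA = 3.627 cm.
Transfer each piece to the horizontal axis through the centroid using Ī + A·d² with d = y − 3.627:
  rectangular body: d = -1.627 cm → contributes +127.3 cm⁴
  semicircular cap: d = 2.071 cm → contributes +135.9 cm⁴
Total I = 263.2 cm⁴.
Extreme fibre distance c = 4.373 cm; S = I/c = 60.19 cm³.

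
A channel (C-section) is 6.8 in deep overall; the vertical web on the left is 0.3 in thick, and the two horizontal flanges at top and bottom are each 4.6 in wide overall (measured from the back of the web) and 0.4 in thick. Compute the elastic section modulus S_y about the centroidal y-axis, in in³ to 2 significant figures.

S_y ≈ 4.0 in³

Treat the section as a set of non-overlapping primitives; coordinates are from the bounding-box lower-left.
Web: 0.3 × 6.8, A = 2.04 in², x = 0.15 in, Ī = 0.0153 in⁴.
Top flange (beyond web): 4.3 × 0.4, A = 1.72 in², x = 2.45 in, Ī = 2.65 in⁴.
Bottom flange (beyond web): 4.3 × 0.4, A = 1.72 in², x = 2.45 in, Ī = 2.65 in⁴.
Centroid: x̄ = ΣA·x / ΣA = 1.594 in.
Transfer each piece to the centroidal y-axis using Ī + A·d² with d = x − 1.594:
  web: d = -1.444 in → contributes +4.268 in⁴
  top flange (beyond web): d = 0.8562 in → contributes +3.911 in⁴
  bottom flange (beyond web): d = 0.8562 in → contributes +3.911 in⁴
Total I = 12.09 in⁴.
Extreme fibre distance c = 3.006 in; S = I/c = 4.022 in³.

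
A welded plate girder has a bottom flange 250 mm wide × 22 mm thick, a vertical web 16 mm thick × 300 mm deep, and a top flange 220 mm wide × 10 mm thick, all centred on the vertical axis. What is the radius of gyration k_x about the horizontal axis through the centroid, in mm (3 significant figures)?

Split into non-overlapping primitives; take the origin at the lower-left of the bounding box.
Bottom plate: 250 × 22, A = 5 500 mm², y = 11 mm, Ī = 221 833 mm⁴.
Web plate: 16 × 300, A = 4 800 mm², y = 172 mm, Ī = 36 000 000 mm⁴.
Top plate: 220 × 10, A = 2 200 mm², y = 327 mm, Ī = 18 333 mm⁴.
Centroid: ȳ = ΣA·y / ΣA = 128.44 mm.
Transfer each piece to the horizontal axis through the centroid using Ī + A·d² with d = y − 128.44:
  bottom plate: d = -117.44 mm → contributes +76 078 678 mm⁴
  web plate: d = 43.56 mm → contributes +45 107 873 mm⁴
  top plate: d = 198.56 mm → contributes +86 755 695 mm⁴
Total I = 207 942 247 mm⁴.
Radius of gyration: k = √(I/A) = √(207 942 247 / 12 500) = 128.98 mm.

k_x ≈ 129 mm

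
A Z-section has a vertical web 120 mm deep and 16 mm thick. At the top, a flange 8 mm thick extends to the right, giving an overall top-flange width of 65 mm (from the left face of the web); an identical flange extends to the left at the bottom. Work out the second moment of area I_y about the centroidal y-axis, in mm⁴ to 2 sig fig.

I_y ≈ 1.0 × 10⁶ mm⁴

Decompose the section into non-overlapping parts with the origin at the bottom-left of its bounding rectangle.
Web: 16 × 120, A = 1 920 mm², x = 57 mm, Ī = 40 960 mm⁴.
Top flange (beyond web): 49 × 8, A = 392 mm², x = 89.5 mm, Ī = 78 433 mm⁴.
Bottom flange (beyond web): 49 × 8, A = 392 mm², x = 24.5 mm, Ī = 78 433 mm⁴.
Centroid: x̄ = ΣA·x / ΣA = 57 mm.
Transfer each piece to the centroidal y-axis using Ī + A·d² with d = x − 57:
  web: d = 0 mm → contributes +40 960 mm⁴
  top flange (beyond web): d = 32.5 mm → contributes +492 483 mm⁴
  bottom flange (beyond web): d = -32.5 mm → contributes +492 483 mm⁴
Total I = 1 025 925 mm⁴.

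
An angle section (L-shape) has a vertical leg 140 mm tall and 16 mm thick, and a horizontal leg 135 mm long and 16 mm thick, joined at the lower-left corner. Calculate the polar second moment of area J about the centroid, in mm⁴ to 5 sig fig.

J ≈ 1.4639 × 10⁷ mm⁴

Treat the section as a set of non-overlapping primitives; coordinates are from the bounding-box lower-left.
Vertical leg: 16 × 140, A = 2 240 mm², y = 70 mm, Ī = 3 658 667 mm⁴.
Horizontal leg (remainder): 119 × 16, A = 1 904 mm², y = 8 mm, Ī = 40618.67 mm⁴.
Centroid: ȳ = ΣA·y / ΣA = 41.51351 mm.
Transfer each piece to the centroidal x-axis using Ī + A·d² with d = y − 41.51351:
  vertical leg: d = 28.48649 mm → contributes +5 476 382 mm⁴
  horizontal leg (remainder): d = -33.51351 mm → contributes +2 179 107 mm⁴
Total I = 7 655 489 mm⁴.
For the y-axis: x̄ = 39.01351 mm.
Repeating about the centroidal y-axis gives I_y = 6 983 909 mm⁴.
Polar second moment: J = I_x + I_y = 14 639 397 mm⁴.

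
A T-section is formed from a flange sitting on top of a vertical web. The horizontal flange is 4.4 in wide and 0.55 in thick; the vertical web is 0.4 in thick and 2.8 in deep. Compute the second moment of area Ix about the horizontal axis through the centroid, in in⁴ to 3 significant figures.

Decompose the section into non-overlapping parts with the origin at the bottom-left of its bounding rectangle.
Flange: 4.4 × 0.55, A = 2.42 in², y = 3.075 in, Ī = 0.061004 in⁴.
Web: 0.4 × 2.8, A = 1.12 in², y = 1.4 in, Ī = 0.73173 in⁴.
Centroid: ȳ = ΣA·y / ΣA = 2.5451 in.
Transfer each piece to the horizontal axis through the centroid using Ī + A·d² with d = y − 2.5451:
  flange: d = 0.52994 in → contributes +0.74064 in⁴
  web: d = -1.1451 in → contributes +2.2002 in⁴
Total I = 2.9409 in⁴.

Ix ≈ 2.94 in⁴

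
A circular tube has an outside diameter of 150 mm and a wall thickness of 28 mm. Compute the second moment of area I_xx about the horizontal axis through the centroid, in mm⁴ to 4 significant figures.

I_xx ≈ 2.102 × 10⁷ mm⁴

Decompose the section into non-overlapping parts with the origin at the bottom-left of its bounding rectangle.
Outer circle: ⌀150, A = 17671.5 mm², y = 75 mm, Ī = 24 850 489 mm⁴.
Bore (subtracted): ⌀94, A = 6939.78 mm², y = 75 mm, Ī = 3 832 492 mm⁴.
By symmetry the centroid is at mid-height, ȳ = 75 mm.
All pieces are centred on the horizontal axis through the centroid, so I = ΣĪ (holes subtracted) = 21 017 996 mm⁴.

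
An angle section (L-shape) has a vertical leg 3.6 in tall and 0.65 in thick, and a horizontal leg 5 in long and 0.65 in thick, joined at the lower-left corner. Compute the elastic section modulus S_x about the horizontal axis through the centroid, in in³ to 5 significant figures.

S_x ≈ 2.0760 in³

Break the section into simple shapes (no overlaps), measuring from the bottom-left corner of the bounding box.
Vertical leg: 0.65 × 3.6, A = 2.34 in², y = 1.8 in, Ī = 2.5272 in⁴.
Horizontal leg (remainder): 4.35 × 0.65, A = 2.8275 in², y = 0.325 in, Ī = 0.09955156 in⁴.
Centroid: ȳ = ΣA·y / ΣA = 0.9929245 in.
Transfer each piece to the horizontal axis through the centroid using Ī + A·d² with d = y − 0.9929245:
  vertical leg: d = 0.8070755 in → contributes +4.051408 in⁴
  horizontal leg (remainder): d = -0.6679245 in → contributes +1.360965 in⁴
Total I = 5.412373 in⁴.
Extreme fibre distance c = 2.607075 in; S = I/c = 2.076032 in³.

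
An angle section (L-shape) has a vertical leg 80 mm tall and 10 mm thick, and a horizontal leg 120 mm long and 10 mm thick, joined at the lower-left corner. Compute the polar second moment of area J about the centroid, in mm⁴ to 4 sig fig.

Decompose the section into non-overlapping parts with the origin at the bottom-left of its bounding rectangle.
Vertical leg: 10 × 80, A = 800 mm², y = 40 mm, Ī = 426 667 mm⁴.
Horizontal leg (remainder): 110 × 10, A = 1 100 mm², y = 5 mm, Ī = 9166.67 mm⁴.
Centroid: ȳ = ΣA·y / ΣA = 19.7368 mm.
Transfer each piece to the centroidal x-axis using Ī + A·d² with d = y − 19.7368:
  vertical leg: d = 20.2632 mm → contributes +755 143 mm⁴
  horizontal leg (remainder): d = -14.7368 mm → contributes +248 059 mm⁴
Total I = 1 003 202 mm⁴.
For the y-axis: x̄ = 39.7368 mm.
Repeating about the centroidal y-axis gives I_y = 2 783 202 mm⁴.
Polar second moment: J = I_x + I_y = 3 786 404 mm⁴.

J ≈ 3.786 × 10⁶ mm⁴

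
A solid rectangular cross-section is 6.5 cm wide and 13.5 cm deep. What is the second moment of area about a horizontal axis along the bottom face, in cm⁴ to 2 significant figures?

I_base ≈ 5300 cm⁴

The section: 6.5 × 13.5, A = 87.75 cm², y = 6.75 cm, Ī = 1 333 cm⁴.
Transfer it to the base of the section using Ī + A·d² with d = y − 0:
  the section: d = 6.75 cm → contributes +5 331 cm⁴
Total I = 5 331 cm⁴.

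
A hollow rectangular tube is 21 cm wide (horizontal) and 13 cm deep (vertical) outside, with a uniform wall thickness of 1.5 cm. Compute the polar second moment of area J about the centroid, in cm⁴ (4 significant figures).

J ≈ 7518 cm⁴

Treat the section as a set of non-overlapping primitives; coordinates are from the bounding-box lower-left.
Outer rectangle: 21 × 13, A = 273 cm², y = 6.5 cm, Ī = 3844.75 cm⁴.
Inner void (subtracted): 18 × 10, A = 180 cm², y = 6.5 cm, Ī = 1 500 cm⁴.
By symmetry the centroid is at mid-height, ȳ = 6.5 cm.
All pieces are centred on the centroidal x-axis, so I = ΣĪ (holes subtracted) = 2344.75 cm⁴.
Repeating about the centroidal y-axis gives I_y = 5172.75 cm⁴.
Polar second moment: J = I_x + I_y = 7517.5 cm⁴.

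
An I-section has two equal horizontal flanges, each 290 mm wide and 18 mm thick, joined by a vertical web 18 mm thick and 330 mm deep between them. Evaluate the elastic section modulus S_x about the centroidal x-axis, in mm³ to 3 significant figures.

Split into non-overlapping primitives; take the origin at the lower-left of the bounding box.
Bottom flange: 290 × 18, A = 5 220 mm², y = 9 mm, Ī = 140 940 mm⁴.
Web: 18 × 330, A = 5 940 mm², y = 183 mm, Ī = 53 905 500 mm⁴.
Top flange: 290 × 18, A = 5 220 mm², y = 357 mm, Ī = 140 940 mm⁴.
By symmetry the centroid is at mid-height, ȳ = 183 mm.
Transfer each piece to the centroidal x-axis using Ī + A·d² with d = y − 183:
  bottom flange: d = -174 mm → contributes +158 181 660 mm⁴
  web: d = 0 mm → contributes +53 905 500 mm⁴
  top flange: d = 174 mm → contributes +158 181 660 mm⁴
Total I = 370 268 820 mm⁴.
Extreme fibre distance c = 183 mm; S = I/c = 2 023 327 mm³.

S_x ≈ 2.02 × 10⁶ mm³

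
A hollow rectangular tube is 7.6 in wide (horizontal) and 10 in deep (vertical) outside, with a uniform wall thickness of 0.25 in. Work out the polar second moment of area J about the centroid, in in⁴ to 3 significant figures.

Break the section into simple shapes (no overlaps), measuring from the bottom-left corner of the bounding box.
Outer rectangle: 7.6 × 10, A = 76 in², y = 5 in, Ī = 633.33 in⁴.
Inner void (subtracted): 7.1 × 9.5, A = 67.45 in², y = 5 in, Ī = 507.28 in⁴.
By symmetry the centroid is at mid-height, ȳ = 5 in.
All pieces are centred on the centroidal x-axis, so I = ΣĪ (holes subtracted) = 126.05 in⁴.
Repeating about the centroidal y-axis gives I_y = 82.467 in⁴.
Polar second moment: J = I_x + I_y = 208.52 in⁴.

J ≈ 209 in⁴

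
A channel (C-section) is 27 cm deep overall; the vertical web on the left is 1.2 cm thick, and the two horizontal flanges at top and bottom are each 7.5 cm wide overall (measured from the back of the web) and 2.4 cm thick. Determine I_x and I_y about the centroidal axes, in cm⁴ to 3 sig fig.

I_x ≈ 6560 cm⁴, I_y ≈ 324 cm⁴

Treat the section as a set of non-overlapping primitives; coordinates are from the bounding-box lower-left.
Web: 1.2 × 27, A = 32.4 cm², y = 13.5 cm, Ī = 1968.3 cm⁴.
Top flange (beyond web): 6.3 × 2.4, A = 15.12 cm², y = 25.8 cm, Ī = 7.2576 cm⁴.
Bottom flange (beyond web): 6.3 × 2.4, A = 15.12 cm², y = 1.2 cm, Ī = 7.2576 cm⁴.
By symmetry the centroid is at mid-height, ȳ = 13.5 cm.
Transfer each piece to the centroidal x-axis using Ī + A·d² with d = y − 13.5:
  web: d = 0 cm → contributes +1968.3 cm⁴
  top flange (beyond web): d = 12.3 cm → contributes +2294.8 cm⁴
  bottom flange (beyond web): d = -12.3 cm → contributes +2294.8 cm⁴
Total I = 6557.8 cm⁴.
For the y-axis: x̄ = 2.4103 cm.
Repeating about the centroidal y-axis gives I_y = 323.86 cm⁴.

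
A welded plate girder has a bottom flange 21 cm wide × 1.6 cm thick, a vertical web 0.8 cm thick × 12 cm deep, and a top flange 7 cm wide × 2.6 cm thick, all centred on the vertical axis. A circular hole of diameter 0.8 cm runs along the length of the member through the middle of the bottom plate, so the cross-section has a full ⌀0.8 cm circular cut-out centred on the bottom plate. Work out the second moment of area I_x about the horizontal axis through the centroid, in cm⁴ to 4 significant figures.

Treat the section as a set of non-overlapping primitives; coordinates are from the bounding-box lower-left.
Bottom plate: 21 × 1.6, A = 33.6 cm², y = 0.8 cm, Ī = 7.168 cm⁴.
Web plate: 0.8 × 12, A = 9.6 cm², y = 7.6 cm, Ī = 115.2 cm⁴.
Top plate: 7 × 2.6, A = 18.2 cm², y = 14.9 cm, Ī = 10.2527 cm⁴.
Hole (subtracted): ⌀0.8, A = 0.502655 cm², y = 0.8 cm, Ī = 0.0201062 cm⁴.
Centroid: ȳ = ΣA·y / ΣA = 6.08594 cm.
Transfer each piece to the horizontal axis through the centroid using Ī + A·d² with d = y − 6.08594:
  bottom plate: d = -5.28594 cm → contributes +945.993 cm⁴
  web plate: d = 1.51406 cm → contributes +137.207 cm⁴
  top plate: d = 8.81406 cm → contributes +1424.17 cm⁴
  hole: d = -5.28594 cm → contributes −14.0649 cm⁴
Total I = 2493.3 cm⁴.

I_x ≈ 2493 cm⁴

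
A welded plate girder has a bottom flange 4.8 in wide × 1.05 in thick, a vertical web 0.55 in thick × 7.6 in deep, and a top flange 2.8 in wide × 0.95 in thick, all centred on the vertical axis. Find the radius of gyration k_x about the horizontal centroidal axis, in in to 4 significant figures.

Break the section into simple shapes (no overlaps), measuring from the bottom-left corner of the bounding box.
Bottom plate: 4.8 × 1.05, A = 5.04 in², y = 0.525 in, Ī = 0.46305 in⁴.
Web plate: 0.55 × 7.6, A = 4.18 in², y = 4.85 in, Ī = 20.1197 in⁴.
Top plate: 2.8 × 0.95, A = 2.66 in², y = 9.125 in, Ī = 0.200054 in⁴.
Centroid: ȳ = ΣA·y / ΣA = 3.97235 in.
Transfer each piece to the horizontal centroidal axis using Ī + A·d² with d = y − 3.97235:
  bottom plate: d = -3.44735 in → contributes +60.3595 in⁴
  web plate: d = 0.877652 in → contributes +23.3395 in⁴
  top plate: d = 5.15265 in → contributes +70.8226 in⁴
Total I = 154.522 in⁴.
Radius of gyration: k = √(I/A) = √(154.522 / 11.88) = 3.6065 in.

k_x ≈ 3.607 in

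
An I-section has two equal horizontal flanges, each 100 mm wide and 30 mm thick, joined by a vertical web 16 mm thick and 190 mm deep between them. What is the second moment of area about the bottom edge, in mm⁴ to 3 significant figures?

Break the section into simple shapes (no overlaps), measuring from the bottom-left corner of the bounding box.
Bottom flange: 100 × 30, A = 3 000 mm², y = 15 mm, Ī = 225 000 mm⁴.
Web: 16 × 190, A = 3 040 mm², y = 125 mm, Ī = 9 145 333 mm⁴.
Top flange: 100 × 30, A = 3 000 mm², y = 235 mm, Ī = 225 000 mm⁴.
Transfer each piece to the base of the section using Ī + A·d² with d = y − 0:
  bottom flange: d = 15 mm → contributes +900 000 mm⁴
  web: d = 125 mm → contributes +56 645 333 mm⁴
  top flange: d = 235 mm → contributes +165 900 000 mm⁴
Total I = 223 445 333 mm⁴.

I_base ≈ 2.23 × 10⁸ mm⁴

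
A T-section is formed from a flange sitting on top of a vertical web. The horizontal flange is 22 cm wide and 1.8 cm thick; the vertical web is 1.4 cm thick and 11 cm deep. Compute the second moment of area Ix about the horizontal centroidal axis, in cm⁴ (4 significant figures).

Split into non-overlapping primitives; take the origin at the lower-left of the bounding box.
Flange: 22 × 1.8, A = 39.6 cm², y = 11.9 cm, Ī = 10.692 cm⁴.
Web: 1.4 × 11, A = 15.4 cm², y = 5.5 cm, Ī = 155.283 cm⁴.
Centroid: ȳ = ΣA·y / ΣA = 10.108 cm.
Transfer each piece to the horizontal centroidal axis using Ī + A·d² with d = y − 10.108:
  flange: d = 1.792 cm → contributes +137.858 cm⁴
  web: d = -4.608 cm → contributes +482.282 cm⁴
Total I = 620.14 cm⁴.

Ix ≈ 620.1 cm⁴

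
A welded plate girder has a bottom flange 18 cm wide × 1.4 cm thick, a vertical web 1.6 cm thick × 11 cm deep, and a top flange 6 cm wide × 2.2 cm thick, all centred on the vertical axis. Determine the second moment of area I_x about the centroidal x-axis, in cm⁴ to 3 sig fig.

I_x ≈ 1650 cm⁴

Split into non-overlapping primitives; take the origin at the lower-left of the bounding box.
Bottom plate: 18 × 1.4, A = 25.2 cm², y = 0.7 cm, Ī = 4.116 cm⁴.
Web plate: 1.6 × 11, A = 17.6 cm², y = 6.9 cm, Ī = 177.47 cm⁴.
Top plate: 6 × 2.2, A = 13.2 cm², y = 13.5 cm, Ī = 5.324 cm⁴.
Centroid: ȳ = ΣA·y / ΣA = 5.6657 cm.
Transfer each piece to the centroidal x-axis using Ī + A·d² with d = y − 5.6657:
  bottom plate: d = -4.9657 cm → contributes +625.51 cm⁴
  web plate: d = 1.2343 cm → contributes +204.28 cm⁴
  top plate: d = 7.8343 cm → contributes +815.49 cm⁴
Total I = 1645.3 cm⁴.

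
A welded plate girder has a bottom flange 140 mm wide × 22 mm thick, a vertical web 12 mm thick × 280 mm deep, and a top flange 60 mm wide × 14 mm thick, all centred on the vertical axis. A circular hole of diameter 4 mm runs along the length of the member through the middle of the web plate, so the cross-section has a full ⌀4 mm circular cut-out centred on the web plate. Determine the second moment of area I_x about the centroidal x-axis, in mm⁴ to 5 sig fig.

Split into non-overlapping primitives; take the origin at the lower-left of the bounding box.
Bottom plate: 140 × 22, A = 3 080 mm², y = 11 mm, Ī = 124226.7 mm⁴.
Web plate: 12 × 280, A = 3 360 mm², y = 162 mm, Ī = 21 952 000 mm⁴.
Top plate: 60 × 14, A = 840 mm², y = 309 mm, Ī = 13 720 mm⁴.
Hole (subtracted): ⌀4, A = 12.56637 mm², y = 162 mm, Ī = 12.56637 mm⁴.
Centroid: ȳ = ΣA·y / ΣA = 114.9958 mm.
Transfer each piece to the centroidal x-axis using Ī + A·d² with d = y − 114.9958:
  bottom plate: d = -103.9958 mm → contributes +33 434 808 mm⁴
  web plate: d = 47.00421 mm → contributes +29 375 571 mm⁴
  top plate: d = 194.0042 mm → contributes +31 629 333 mm⁴
  hole: d = 47.00421 mm → contributes −27776.66 mm⁴
Total I = 94 411 935 mm⁴.

I_x ≈ 9.4412 × 10⁷ mm⁴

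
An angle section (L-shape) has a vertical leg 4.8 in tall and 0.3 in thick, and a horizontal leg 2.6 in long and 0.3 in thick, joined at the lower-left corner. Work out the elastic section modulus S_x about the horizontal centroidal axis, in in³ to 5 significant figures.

S_x ≈ 1.6401 in³

Treat the section as a set of non-overlapping primitives; coordinates are from the bounding-box lower-left.
Vertical leg: 0.3 × 4.8, A = 1.44 in², y = 2.4 in, Ī = 2.7648 in⁴.
Horizontal leg (remainder): 2.3 × 0.3, A = 0.69 in², y = 0.15 in, Ī = 0.005175 in⁴.
Centroid: ȳ = ΣA·y / ΣA = 1.671127 in.
Transfer each piece to the horizontal centroidal axis using Ī + A·d² with d = y − 1.671127:
  vertical leg: d = 0.7288732 in → contributes +3.529809 in⁴
  horizontal leg (remainder): d = -1.521127 in → contributes +1.601715 in⁴
Total I = 5.131524 in⁴.
Extreme fibre distance c = 3.128873 in; S = I/c = 1.640055 in³.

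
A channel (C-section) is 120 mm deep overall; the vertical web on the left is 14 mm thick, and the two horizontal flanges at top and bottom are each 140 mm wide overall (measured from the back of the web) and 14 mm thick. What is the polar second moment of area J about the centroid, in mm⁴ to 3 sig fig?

Break the section into simple shapes (no overlaps), measuring from the bottom-left corner of the bounding box.
Web: 14 × 120, A = 1 680 mm², y = 60 mm, Ī = 2 016 000 mm⁴.
Top flange (beyond web): 126 × 14, A = 1 764 mm², y = 113 mm, Ī = 28 812 mm⁴.
Bottom flange (beyond web): 126 × 14, A = 1 764 mm², y = 7 mm, Ī = 28 812 mm⁴.
By symmetry the centroid is at mid-height, ȳ = 60 mm.
Transfer each piece to the centroidal x-axis using Ī + A·d² with d = y − 60:
  web: d = 0 mm → contributes +2 016 000 mm⁴
  top flange (beyond web): d = 53 mm → contributes +4 983 888 mm⁴
  bottom flange (beyond web): d = -53 mm → contributes +4 983 888 mm⁴
Total I = 11 983 776 mm⁴.
For the y-axis: x̄ = 54.419 mm.
Repeating about the centroidal y-axis gives I_y = 10 271 500 mm⁴.
Polar second moment: J = I_x + I_y = 22 255 276 mm⁴.

J ≈ 2.23 × 10⁷ mm⁴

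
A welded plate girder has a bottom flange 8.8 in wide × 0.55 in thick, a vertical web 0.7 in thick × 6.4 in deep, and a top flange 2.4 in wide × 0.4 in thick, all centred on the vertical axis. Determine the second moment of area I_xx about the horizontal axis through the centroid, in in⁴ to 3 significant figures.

I_xx ≈ 67.1 in⁴

Treat the section as a set of non-overlapping primitives; coordinates are from the bounding-box lower-left.
Bottom plate: 8.8 × 0.55, A = 4.84 in², y = 0.275 in, Ī = 0.12201 in⁴.
Web plate: 0.7 × 6.4, A = 4.48 in², y = 3.75 in, Ī = 15.292 in⁴.
Top plate: 2.4 × 0.4, A = 0.96 in², y = 7.15 in, Ī = 0.0128 in⁴.
Centroid: ȳ = ΣA·y / ΣA = 2.4314 in.
Transfer each piece to the horizontal axis through the centroid using Ī + A·d² with d = y − 2.4314:
  bottom plate: d = -2.1564 in → contributes +22.629 in⁴
  web plate: d = 1.3186 in → contributes +23.081 in⁴
  top plate: d = 4.7186 in → contributes +21.387 in⁴
Total I = 67.097 in⁴.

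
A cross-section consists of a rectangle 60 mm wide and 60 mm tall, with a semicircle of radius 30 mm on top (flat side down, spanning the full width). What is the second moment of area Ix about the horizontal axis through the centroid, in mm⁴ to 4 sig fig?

Treat the section as a set of non-overlapping primitives; coordinates are from the bounding-box lower-left.
Rectangular body: 60 × 60, A = 3 600 mm², y = 30 mm, Ī = 1 080 000 mm⁴.
Semicircular cap: semicircle r = 30, A = 1413.72 mm², y = 72.7324 mm, Ī = 88903.1 mm⁴.
Centroid: ȳ = ΣA·y / ΣA = 42.0492 mm.
Transfer each piece to the horizontal axis through the centroid using Ī + A·d² with d = y − 42.0492:
  rectangular body: d = -12.0492 mm → contributes +1 602 663 mm⁴
  semicircular cap: d = 30.6832 mm → contributes +1 419 855 mm⁴
Total I = 3 022 518 mm⁴.

Ix ≈ 3.023 × 10⁶ mm⁴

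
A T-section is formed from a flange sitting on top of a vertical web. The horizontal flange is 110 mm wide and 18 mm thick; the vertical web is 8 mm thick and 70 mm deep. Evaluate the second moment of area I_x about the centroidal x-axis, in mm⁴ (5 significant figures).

Split into non-overlapping primitives; take the origin at the lower-left of the bounding box.
Flange: 110 × 18, A = 1 980 mm², y = 79 mm, Ī = 53 460 mm⁴.
Web: 8 × 70, A = 560 mm², y = 35 mm, Ī = 228666.7 mm⁴.
Centroid: ȳ = ΣA·y / ΣA = 69.29921 mm.
Transfer each piece to the centroidal x-axis using Ī + A·d² with d = y − 69.29921:
  flange: d = 9.700787 mm → contributes +239788.4 mm⁴
  web: d = -34.29921 mm → contributes +887470.8 mm⁴
Total I = 1 127 259 mm⁴.

I_x ≈ 1.1273 × 10⁶ mm⁴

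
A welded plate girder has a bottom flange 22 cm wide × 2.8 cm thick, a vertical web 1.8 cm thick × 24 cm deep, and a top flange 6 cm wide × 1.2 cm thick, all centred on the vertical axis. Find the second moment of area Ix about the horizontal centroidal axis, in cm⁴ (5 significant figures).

Ix ≈ 9498.9 cm⁴

Decompose the section into non-overlapping parts with the origin at the bottom-left of its bounding rectangle.
Bottom plate: 22 × 2.8, A = 61.6 cm², y = 1.4 cm, Ī = 40.24533 cm⁴.
Web plate: 1.8 × 24, A = 43.2 cm², y = 14.8 cm, Ī = 2073.6 cm⁴.
Top plate: 6 × 1.2, A = 7.2 cm², y = 27.4 cm, Ī = 0.864 cm⁴.
Centroid: ȳ = ΣA·y / ΣA = 8.24 cm.
Transfer each piece to the horizontal centroidal axis using Ī + A·d² with d = y − 8.24:
  bottom plate: d = -6.84 cm → contributes +2922.238 cm⁴
  web plate: d = 6.56 cm → contributes +3932.652 cm⁴
  top plate: d = 19.16 cm → contributes +2644.024 cm⁴
Total I = 9498.914 cm⁴.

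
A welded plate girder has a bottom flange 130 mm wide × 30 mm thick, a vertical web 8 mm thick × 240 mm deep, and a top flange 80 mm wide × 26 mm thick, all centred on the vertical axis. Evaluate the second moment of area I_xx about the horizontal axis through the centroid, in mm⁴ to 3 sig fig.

Break the section into simple shapes (no overlaps), measuring from the bottom-left corner of the bounding box.
Bottom plate: 130 × 30, A = 3 900 mm², y = 15 mm, Ī = 292 500 mm⁴.
Web plate: 8 × 240, A = 1 920 mm², y = 150 mm, Ī = 9 216 000 mm⁴.
Top plate: 80 × 26, A = 2 080 mm², y = 283 mm, Ī = 117 173 mm⁴.
Centroid: ȳ = ΣA·y / ΣA = 118.37 mm.
Transfer each piece to the horizontal axis through the centroid using Ī + A·d² with d = y − 118.37:
  bottom plate: d = -103.37 mm → contributes +41 967 127 mm⁴
  web plate: d = 31.628 mm → contributes +11 136 616 mm⁴
  top plate: d = 164.63 mm → contributes +56 490 016 mm⁴
Total I = 109 593 759 mm⁴.

I_xx ≈ 1.10 × 10⁸ mm⁴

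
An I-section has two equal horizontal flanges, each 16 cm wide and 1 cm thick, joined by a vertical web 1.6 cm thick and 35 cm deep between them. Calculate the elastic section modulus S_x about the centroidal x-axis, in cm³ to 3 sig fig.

S_x ≈ 870 cm³

Split into non-overlapping primitives; take the origin at the lower-left of the bounding box.
Bottom flange: 16 × 1, A = 16 cm², y = 0.5 cm, Ī = 1.3333 cm⁴.
Web: 1.6 × 35, A = 56 cm², y = 18.5 cm, Ī = 5716.7 cm⁴.
Top flange: 16 × 1, A = 16 cm², y = 36.5 cm, Ī = 1.3333 cm⁴.
By symmetry the centroid is at mid-height, ȳ = 18.5 cm.
Transfer each piece to the centroidal x-axis using Ī + A·d² with d = y − 18.5:
  bottom flange: d = -18 cm → contributes +5185.3 cm⁴
  web: d = 0 cm → contributes +5716.7 cm⁴
  top flange: d = 18 cm → contributes +5185.3 cm⁴
Total I = 16 087 cm⁴.
Extreme fibre distance c = 18.5 cm; S = I/c = 869.59 cm³.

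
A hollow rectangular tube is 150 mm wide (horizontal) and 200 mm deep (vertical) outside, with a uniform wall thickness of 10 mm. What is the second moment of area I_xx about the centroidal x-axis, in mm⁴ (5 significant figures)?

I_xx ≈ 3.6820 × 10⁷ mm⁴

Treat the section as a set of non-overlapping primitives; coordinates are from the bounding-box lower-left.
Outer rectangle: 150 × 200, A = 30 000 mm², y = 100 mm, Ī = 100 000 000 mm⁴.
Inner void (subtracted): 130 × 180, A = 23 400 mm², y = 100 mm, Ī = 63 180 000 mm⁴.
By symmetry the centroid is at mid-height, ȳ = 100 mm.
All pieces are centred on the centroidal x-axis, so I = ΣĪ (holes subtracted) = 36 820 000 mm⁴.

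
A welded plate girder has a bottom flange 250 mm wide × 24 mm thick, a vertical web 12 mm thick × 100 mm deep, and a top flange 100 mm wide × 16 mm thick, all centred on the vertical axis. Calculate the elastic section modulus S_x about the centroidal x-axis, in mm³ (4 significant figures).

S_x ≈ 2.140 × 10⁵ mm³

Split into non-overlapping primitives; take the origin at the lower-left of the bounding box.
Bottom plate: 250 × 24, A = 6 000 mm², y = 12 mm, Ī = 288 000 mm⁴.
Web plate: 12 × 100, A = 1 200 mm², y = 74 mm, Ī = 1 000 000 mm⁴.
Top plate: 100 × 16, A = 1 600 mm², y = 132 mm, Ī = 34133.3 mm⁴.
Centroid: ȳ = ΣA·y / ΣA = 42.2727 mm.
Transfer each piece to the centroidal x-axis using Ī + A·d² with d = y − 42.2727:
  bottom plate: d = -30.2727 mm → contributes +5 786 628 mm⁴
  web plate: d = 31.7273 mm → contributes +2 207 944 mm⁴
  top plate: d = 89.7273 mm → contributes +12 915 707 mm⁴
Total I = 20 910 279 mm⁴.
Extreme fibre distance c = 97.7273 mm; S = I/c = 213 966 mm³.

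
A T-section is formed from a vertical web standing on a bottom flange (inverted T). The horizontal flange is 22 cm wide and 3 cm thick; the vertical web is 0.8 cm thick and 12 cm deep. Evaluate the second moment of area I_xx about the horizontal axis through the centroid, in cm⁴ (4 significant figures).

I_xx ≈ 636.1 cm⁴

Treat the section as a set of non-overlapping primitives; coordinates are from the bounding-box lower-left.
Flange: 22 × 3, A = 66 cm², y = 1.5 cm, Ī = 49.5 cm⁴.
Web: 0.8 × 12, A = 9.6 cm², y = 9 cm, Ī = 115.2 cm⁴.
Centroid: ȳ = ΣA·y / ΣA = 2.45238 cm.
Transfer each piece to the horizontal axis through the centroid using Ī + A·d² with d = y − 2.45238:
  flange: d = -0.952381 cm → contributes +109.364 cm⁴
  web: d = 6.54762 cm → contributes +526.765 cm⁴
Total I = 636.129 cm⁴.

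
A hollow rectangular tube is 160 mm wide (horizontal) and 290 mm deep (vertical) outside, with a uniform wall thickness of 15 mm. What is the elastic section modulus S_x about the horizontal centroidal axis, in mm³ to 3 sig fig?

Treat the section as a set of non-overlapping primitives; coordinates are from the bounding-box lower-left.
Outer rectangle: 160 × 290, A = 46 400 mm², y = 145 mm, Ī = 325 186 667 mm⁴.
Inner void (subtracted): 130 × 260, A = 33 800 mm², y = 145 mm, Ī = 190 406 667 mm⁴.
By symmetry the centroid is at mid-height, ȳ = 145 mm.
All pieces are centred on the horizontal centroidal axis, so I = ΣĪ (holes subtracted) = 134 780 000 mm⁴.
Extreme fibre distance c = 145 mm; S = I/c = 929 517 mm³.

S_x ≈ 9.30 × 10⁵ mm³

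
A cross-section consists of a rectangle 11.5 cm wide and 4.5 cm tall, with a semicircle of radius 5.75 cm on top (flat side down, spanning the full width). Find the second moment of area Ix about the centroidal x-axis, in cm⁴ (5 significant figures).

Split into non-overlapping primitives; take the origin at the lower-left of the bounding box.
Rectangular body: 11.5 × 4.5, A = 51.75 cm², y = 2.25 cm, Ī = 87.32813 cm⁴.
Semicircular cap: semicircle r = 5.75, A = 51.93445 cm², y = 6.940376 cm, Ī = 119.9785 cm⁴.
Centroid: ȳ = ΣA·y / ΣA = 4.59936 cm.
Transfer each piece to the centroidal x-axis using Ī + A·d² with d = y − 4.59936:
  rectangular body: d = -2.34936 cm → contributes +372.9618 cm⁴
  semicircular cap: d = 2.341016 cm → contributes +404.5978 cm⁴
Total I = 777.5596 cm⁴.

Ix ≈ 777.56 cm⁴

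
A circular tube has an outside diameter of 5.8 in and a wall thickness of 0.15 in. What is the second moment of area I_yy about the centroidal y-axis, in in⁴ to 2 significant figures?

I_yy ≈ 11 in⁴

Break the section into simple shapes (no overlaps), measuring from the bottom-left corner of the bounding box.
Outer circle: ⌀5.8, A = 26.42 in², x = 2.9 in, Ī = 55.55 in⁴.
Bore (subtracted): ⌀5.5, A = 23.76 in², x = 2.9 in, Ī = 44.92 in⁴.
By symmetry the centroid is at mid-width, x̄ = 2.9 in.
All pieces are centred on the centroidal y-axis, so I = ΣĪ (holes subtracted) = 10.63 in⁴.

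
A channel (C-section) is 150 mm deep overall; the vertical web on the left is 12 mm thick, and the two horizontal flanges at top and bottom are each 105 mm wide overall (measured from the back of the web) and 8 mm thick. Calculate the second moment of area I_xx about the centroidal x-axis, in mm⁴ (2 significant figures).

I_xx ≈ 1.1 × 10⁷ mm⁴

Treat the section as a set of non-overlapping primitives; coordinates are from the bounding-box lower-left.
Web: 12 × 150, A = 1 800 mm², y = 75 mm, Ī = 3 375 000 mm⁴.
Top flange (beyond web): 93 × 8, A = 744 mm², y = 146 mm, Ī = 3 968 mm⁴.
Bottom flange (beyond web): 93 × 8, A = 744 mm², y = 4 mm, Ī = 3 968 mm⁴.
By symmetry the centroid is at mid-height, ȳ = 75 mm.
Transfer each piece to the centroidal x-axis using Ī + A·d² with d = y − 75:
  web: d = 0 mm → contributes +3 375 000 mm⁴
  top flange (beyond web): d = 71 mm → contributes +3 754 472 mm⁴
  bottom flange (beyond web): d = -71 mm → contributes +3 754 472 mm⁴
Total I = 10 883 944 mm⁴.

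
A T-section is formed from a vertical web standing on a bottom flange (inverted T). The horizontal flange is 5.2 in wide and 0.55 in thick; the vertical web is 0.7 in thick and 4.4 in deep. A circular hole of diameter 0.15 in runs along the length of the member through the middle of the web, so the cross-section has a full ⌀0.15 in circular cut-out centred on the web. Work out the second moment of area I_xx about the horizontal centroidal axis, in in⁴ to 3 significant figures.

Break the section into simple shapes (no overlaps), measuring from the bottom-left corner of the bounding box.
Flange: 5.2 × 0.55, A = 2.86 in², y = 0.275 in, Ī = 0.072096 in⁴.
Web: 0.7 × 4.4, A = 3.08 in², y = 2.75 in, Ī = 4.9691 in⁴.
Hole (subtracted): ⌀0.15, A = 0.017671 in², y = 2.75 in, Ī = 0.00002485 in⁴.
Centroid: ȳ = ΣA·y / ΣA = 1.5548 in.
Transfer each piece to the horizontal centroidal axis using Ī + A·d² with d = y − 1.5548:
  flange: d = -1.2798 in → contributes +4.7563 in⁴
  web: d = 1.1952 in → contributes +9.369 in⁴
  hole: d = 1.1952 in → contributes −0.02527 in⁴
Total I = 14.1 in⁴.

I_xx ≈ 14.1 in⁴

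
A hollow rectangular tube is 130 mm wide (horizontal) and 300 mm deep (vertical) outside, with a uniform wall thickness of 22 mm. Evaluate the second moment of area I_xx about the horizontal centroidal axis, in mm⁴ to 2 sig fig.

Decompose the section into non-overlapping parts with the origin at the bottom-left of its bounding rectangle.
Outer rectangle: 130 × 300, A = 39 000 mm², y = 150 mm, Ī = 292 500 000 mm⁴.
Inner void (subtracted): 86 × 256, A = 22 016 mm², y = 150 mm, Ī = 120 236 715 mm⁴.
By symmetry the centroid is at mid-height, ȳ = 150 mm.
All pieces are centred on the horizontal centroidal axis, so I = ΣĪ (holes subtracted) = 172 263 285 mm⁴.

I_xx ≈ 1.7 × 10⁸ mm⁴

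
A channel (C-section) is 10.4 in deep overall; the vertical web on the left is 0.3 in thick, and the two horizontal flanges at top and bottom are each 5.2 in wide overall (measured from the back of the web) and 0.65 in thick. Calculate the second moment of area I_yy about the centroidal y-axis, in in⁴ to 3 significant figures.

I_yy ≈ 26.9 in⁴

Split into non-overlapping primitives; take the origin at the lower-left of the bounding box.
Web: 0.3 × 10.4, A = 3.12 in², x = 0.15 in, Ī = 0.0234 in⁴.
Top flange (beyond web): 4.9 × 0.65, A = 3.185 in², x = 2.75 in, Ī = 6.3727 in⁴.
Bottom flange (beyond web): 4.9 × 0.65, A = 3.185 in², x = 2.75 in, Ī = 6.3727 in⁴.
Centroid: x̄ = ΣA·x / ΣA = 1.8952 in.
Transfer each piece to the centroidal y-axis using Ī + A·d² with d = x − 1.8952:
  web: d = -1.7452 in → contributes +9.5261 in⁴
  top flange (beyond web): d = 0.85479 in → contributes +8.6998 in⁴
  bottom flange (beyond web): d = 0.85479 in → contributes +8.6998 in⁴
Total I = 26.926 in⁴.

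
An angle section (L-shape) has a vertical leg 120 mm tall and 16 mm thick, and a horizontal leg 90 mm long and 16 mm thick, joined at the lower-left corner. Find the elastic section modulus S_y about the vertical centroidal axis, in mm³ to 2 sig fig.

Decompose the section into non-overlapping parts with the origin at the bottom-left of its bounding rectangle.
Vertical leg: 16 × 120, A = 1 920 mm², x = 8 mm, Ī = 40 960 mm⁴.
Horizontal leg (remainder): 74 × 16, A = 1 184 mm², x = 53 mm, Ī = 540 299 mm⁴.
Centroid: x̄ = ΣA·x / ΣA = 25.16 mm.
Transfer each piece to the vertical centroidal axis using Ī + A·d² with d = x − 25.16:
  vertical leg: d = -17.16 mm → contributes +606 660 mm⁴
  horizontal leg (remainder): d = 27.84 mm → contributes +1 457 650 mm⁴
Total I = 2 064 310 mm⁴.
Extreme fibre distance c = 64.84 mm; S = I/c = 31 839 mm³.

S_y ≈ 3.2 × 10⁴ mm³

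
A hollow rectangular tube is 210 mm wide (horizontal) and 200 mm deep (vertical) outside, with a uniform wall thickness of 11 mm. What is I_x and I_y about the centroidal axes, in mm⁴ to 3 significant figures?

Split into non-overlapping primitives; take the origin at the lower-left of the bounding box.
Outer rectangle: 210 × 200, A = 42 000 mm², y = 100 mm, Ī = 140 000 000 mm⁴.
Inner void (subtracted): 188 × 178, A = 33 464 mm², y = 100 mm, Ī = 88 356 115 mm⁴.
By symmetry the centroid is at mid-height, ȳ = 100 mm.
All pieces are centred on the centroidal x-axis, so I = ΣĪ (holes subtracted) = 51 643 885 mm⁴.
Repeating about the centroidal y-axis gives I_y = 55 787 365 mm⁴.

I_x ≈ 5.16 × 10⁷ mm⁴, I_y ≈ 5.58 × 10⁷ mm⁴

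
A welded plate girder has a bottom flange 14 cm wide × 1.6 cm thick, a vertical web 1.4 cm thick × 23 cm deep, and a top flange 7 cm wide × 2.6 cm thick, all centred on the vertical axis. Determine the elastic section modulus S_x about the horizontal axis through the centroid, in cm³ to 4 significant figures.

Break the section into simple shapes (no overlaps), measuring from the bottom-left corner of the bounding box.
Bottom plate: 14 × 1.6, A = 22.4 cm², y = 0.8 cm, Ī = 4.77867 cm⁴.
Web plate: 1.4 × 23, A = 32.2 cm², y = 13.1 cm, Ī = 1419.48 cm⁴.
Top plate: 7 × 2.6, A = 18.2 cm², y = 25.9 cm, Ī = 10.2527 cm⁴.
Centroid: ȳ = ΣA·y / ΣA = 12.5154 cm.
Transfer each piece to the horizontal axis through the centroid using Ī + A·d² with d = y − 12.5154:
  bottom plate: d = -11.7154 cm → contributes +3079.18 cm⁴
  web plate: d = 0.584615 cm → contributes +1430.49 cm⁴
  top plate: d = 13.3846 cm → contributes +3270.74 cm⁴
Total I = 7780.42 cm⁴.
Extreme fibre distance c = 14.6846 cm; S = I/c = 529.835 cm³.

S_x ≈ 529.8 cm³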